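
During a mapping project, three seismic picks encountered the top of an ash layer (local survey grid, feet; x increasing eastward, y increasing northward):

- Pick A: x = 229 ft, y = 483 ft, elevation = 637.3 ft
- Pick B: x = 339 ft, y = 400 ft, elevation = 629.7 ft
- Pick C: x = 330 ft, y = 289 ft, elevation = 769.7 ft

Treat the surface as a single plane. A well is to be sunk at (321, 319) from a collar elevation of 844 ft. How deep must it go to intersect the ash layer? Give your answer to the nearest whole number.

101 ft

Let the plane be z = a·x + b·y + c.
Pick B−Pick A: 110a − 83b = −7.6;  Pick C−Pick A: 101a − 194b = 132.4.
Solving gives a = −0.96192, b = −1.18327.
Then c = 637.3 − a·229 − b·483 = 1429.10.
At (321, 319): z_contact = −308.8 − 377.5 + 1429.10 = 742.9 ft.
Depth below ground = 844 − 742.9 = 101 ft.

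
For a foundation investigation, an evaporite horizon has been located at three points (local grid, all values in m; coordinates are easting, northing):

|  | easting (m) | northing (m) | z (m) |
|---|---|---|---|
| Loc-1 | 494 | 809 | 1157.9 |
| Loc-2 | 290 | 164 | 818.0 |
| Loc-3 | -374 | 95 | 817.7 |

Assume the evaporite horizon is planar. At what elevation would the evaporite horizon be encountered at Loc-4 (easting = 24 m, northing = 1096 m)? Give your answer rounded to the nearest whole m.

1341 m

Two edge vectors: Loc-1→Loc-2 = (-204, -645, -339.9), Loc-1→Loc-3 = (-868, -714, -340.2).
Normal n = (Loc-1→Loc-2) × (Loc-1→Loc-3) = (-23259.6, 225632.4, -414204).
So ∂z/∂easting = −n_x/n_z = −0.05615 and ∂z/∂northing = −n_y/n_z = 0.54474.
Intercept c from Loc-1: 1157.9 + 27.74 − 440.69 = 744.95.
At (24, 1096): z = −1.3 + 597.0 + 744.95 = 1340.6 m.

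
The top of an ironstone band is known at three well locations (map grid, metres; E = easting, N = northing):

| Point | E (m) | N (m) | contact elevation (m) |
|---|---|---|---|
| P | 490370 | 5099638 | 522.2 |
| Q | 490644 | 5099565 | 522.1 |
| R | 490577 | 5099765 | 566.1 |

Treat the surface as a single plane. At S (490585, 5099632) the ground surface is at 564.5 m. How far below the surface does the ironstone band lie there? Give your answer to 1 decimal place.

Let the plane be z = a·E + b·N + c.
Q−P: 274a − 73b = −0.1;  R−P: 207a + 127b = 43.9.
Solving gives a = 0.063956401, b = 0.241425394.
Then c = 522.2 − a·490370 − b·5099638 = −1262022.21.
At (490585, 5099632): z_contact = 31376.05 + 1231180.67 − 1262022.21 = 534.50 m.
Depth below ground = 564.5 − 534.50 = 30.0 m.

30.0 m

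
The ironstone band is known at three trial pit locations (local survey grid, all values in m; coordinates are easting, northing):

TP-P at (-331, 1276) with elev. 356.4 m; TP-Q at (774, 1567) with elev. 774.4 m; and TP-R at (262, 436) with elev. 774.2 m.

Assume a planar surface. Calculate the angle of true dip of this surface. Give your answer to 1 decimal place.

25.2°

Two edge vectors: TP-P→TP-Q = (1105, 291, 418), TP-P→TP-R = (593, -840, 417.8).
Normal n = (TP-P→TP-Q) × (TP-P→TP-R) = (472699.8, -213795, -1100763).
So ∂z/∂easting = −n_x/n_z = 0.42943 and ∂z/∂northing = −n_y/n_z = −0.19422.
Gradient magnitude |∇z| = √(a² + b²) = √(0.18441 + 0.03772) = 0.47131.
True dip = arctan(0.47131) = 25.2°, dipping toward WNW (azimuth ≈ 294°).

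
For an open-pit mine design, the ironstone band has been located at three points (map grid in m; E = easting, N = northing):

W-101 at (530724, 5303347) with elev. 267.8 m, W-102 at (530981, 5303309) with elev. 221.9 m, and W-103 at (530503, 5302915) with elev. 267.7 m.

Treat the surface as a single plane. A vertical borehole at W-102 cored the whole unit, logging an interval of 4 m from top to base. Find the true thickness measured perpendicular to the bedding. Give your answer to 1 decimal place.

3.9 m

Let the plane be z = a·E + b·N + c.
W-102−W-101: 257a − 38b = −45.9;  W-103−W-101: −221a − 432b = −0.1.
Solving gives a = −0.16601, b = 0.08516.
|∇z| = √(a²+b²) = 0.18658, so dip δ = arctan(0.18658) = 10.57°.
True thickness = vertical thickness × cos δ = 4 × cos 10.57° = 3.9 m.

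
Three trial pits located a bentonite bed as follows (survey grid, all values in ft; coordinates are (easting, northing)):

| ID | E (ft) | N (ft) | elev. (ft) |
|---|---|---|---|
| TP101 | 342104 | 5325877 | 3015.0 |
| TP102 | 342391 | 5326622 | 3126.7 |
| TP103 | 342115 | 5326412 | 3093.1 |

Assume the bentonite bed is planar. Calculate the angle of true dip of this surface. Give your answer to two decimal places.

8.32°

Let the plane be z = a·E + b·N + c.
TP102−TP101: 287a + 745b = 111.7;  TP103−TP101: 11a + 535b = 78.1.
Solving gives a = 0.01084, b = 0.14576.
Gradient magnitude |∇z| = √(a² + b²) = √(0.00012 + 0.02125) = 0.14616.
True dip = arctan(0.14616) = 8.32°, dipping toward S (azimuth ≈ 184°).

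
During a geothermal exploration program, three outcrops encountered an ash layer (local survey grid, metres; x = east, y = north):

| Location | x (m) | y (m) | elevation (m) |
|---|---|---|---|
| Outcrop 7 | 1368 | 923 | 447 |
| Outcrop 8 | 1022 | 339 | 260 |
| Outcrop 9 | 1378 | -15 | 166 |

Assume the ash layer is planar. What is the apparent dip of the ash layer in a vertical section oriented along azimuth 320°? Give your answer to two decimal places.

11.74°

Let the plane be z = a·x + b·y + c.
Outcrop 8−Outcrop 7: −346a − 584b = −187;  Outcrop 9−Outcrop 7: 10a − 938b = −281.
Solving gives a = 0.03421, b = 0.29994.
Unit vector along 320° is (sin 320°, cos 320°) = (-0.6428, 0.7660).
Slope in that direction = a·(-0.6428) + b·(0.7660) = 0.20778.
Apparent dip = arctan|0.20778| = 11.74° (true dip is 16.8°, so apparent ≤ true as expected).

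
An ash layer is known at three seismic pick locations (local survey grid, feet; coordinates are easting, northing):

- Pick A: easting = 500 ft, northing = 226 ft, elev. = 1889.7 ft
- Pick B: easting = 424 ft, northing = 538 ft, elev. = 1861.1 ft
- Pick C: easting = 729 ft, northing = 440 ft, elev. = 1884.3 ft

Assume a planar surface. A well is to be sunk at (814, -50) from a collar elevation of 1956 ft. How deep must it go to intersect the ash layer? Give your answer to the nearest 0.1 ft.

28.5 ft

Two edge vectors: Pick A→Pick B = (-76, 312, -28.6), Pick A→Pick C = (229, 214, -5.4).
Normal n = (Pick A→Pick B) × (Pick A→Pick C) = (4435.6, -6959.8, -87712).
So ∂z/∂easting = −n_x/n_z = 0.05057 and ∂z/∂northing = −n_y/n_z = −0.07935.
Intercept c from Pick A: 1889.7 − 25.29 + 17.93 = 1882.35.
At (814, -50): z_contact = 41.16 + 3.97 + 1882.35 = 1927.48 ft.
Depth below ground = 1956 − 1927.48 = 28.5 ft.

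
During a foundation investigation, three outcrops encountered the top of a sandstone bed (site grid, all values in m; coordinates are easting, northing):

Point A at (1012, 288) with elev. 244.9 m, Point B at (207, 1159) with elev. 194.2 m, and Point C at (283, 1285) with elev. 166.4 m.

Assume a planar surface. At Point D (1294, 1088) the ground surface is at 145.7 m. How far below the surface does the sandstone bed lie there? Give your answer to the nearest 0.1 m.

Two edge vectors: Point A→Point B = (-805, 871, -50.7), Point A→Point C = (-729, 997, -78.5).
Normal n = (Point A→Point B) × (Point A→Point C) = (-17825.6, -26232.2, -167626).
So ∂z/∂easting = −n_x/n_z = −0.106341 and ∂z/∂northing = −n_y/n_z = −0.156492.
Intercept c from Point A: 244.9 + 107.62 + 45.07 = 397.59.
At (1294, 1088): z_contact = −137.61 − 170.26 + 397.59 = 89.72 m.
Depth below ground = 145.7 − 89.72 = 56.0 m.

56.0 m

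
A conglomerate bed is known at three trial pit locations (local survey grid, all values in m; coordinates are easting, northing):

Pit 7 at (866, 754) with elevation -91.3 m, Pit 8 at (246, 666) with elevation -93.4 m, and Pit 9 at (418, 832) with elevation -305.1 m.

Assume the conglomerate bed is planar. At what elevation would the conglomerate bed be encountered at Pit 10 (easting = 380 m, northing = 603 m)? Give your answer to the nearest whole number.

Two edge vectors: Pit 7→Pit 8 = (-620, -88, -2.1), Pit 7→Pit 9 = (-448, 78, -213.8).
Normal n = (Pit 7→Pit 8) × (Pit 7→Pit 9) = (18978.2, -131615.2, -87784).
So ∂z/∂easting = −n_x/n_z = 0.21619 and ∂z/∂northing = −n_y/n_z = −1.49931.
Intercept c from Pit 7: -91.3 − 187.22 + 1130.48 = 851.96.
At (380, 603): z = 82.2 − 904.1 + 851.96 = 30.0 m.

30 m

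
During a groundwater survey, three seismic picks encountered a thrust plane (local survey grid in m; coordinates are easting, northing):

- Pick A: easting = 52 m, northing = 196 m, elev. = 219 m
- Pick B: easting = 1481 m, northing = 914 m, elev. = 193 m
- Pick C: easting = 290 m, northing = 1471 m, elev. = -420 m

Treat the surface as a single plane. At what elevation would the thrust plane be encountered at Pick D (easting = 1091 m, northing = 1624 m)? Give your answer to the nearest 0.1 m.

-297.5 m

Two edge vectors: Pick A→Pick B = (1429, 718, -26), Pick A→Pick C = (238, 1275, -639).
Normal n = (Pick A→Pick B) × (Pick A→Pick C) = (-425652, 906943, 1651091).
So ∂z/∂easting = −n_x/n_z = 0.257800 and ∂z/∂northing = −n_y/n_z = −0.549299.
Intercept c from Pick A: 219 − 13.41 + 107.66 = 313.26.
At (1091, 1624): z = 281.3 − 892.1 + 313.26 = -297.5 m.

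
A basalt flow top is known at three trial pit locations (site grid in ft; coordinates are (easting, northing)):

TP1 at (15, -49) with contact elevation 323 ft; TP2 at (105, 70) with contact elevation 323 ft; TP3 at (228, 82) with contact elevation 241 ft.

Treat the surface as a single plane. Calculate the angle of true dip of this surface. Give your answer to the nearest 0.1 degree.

42.1°

Let the plane be z = a·E + b·N + c.
TP2−TP1: 90a + 119b = 0;  TP3−TP1: 213a + 131b = −82.
Solving gives a = −0.71978, b = 0.54437.
Gradient magnitude |∇z| = √(a² + b²) = √(0.51808 + 0.29634) = 0.90245.
True dip = arctan(0.90245) = 42.1°, dipping toward SE (azimuth ≈ 127°).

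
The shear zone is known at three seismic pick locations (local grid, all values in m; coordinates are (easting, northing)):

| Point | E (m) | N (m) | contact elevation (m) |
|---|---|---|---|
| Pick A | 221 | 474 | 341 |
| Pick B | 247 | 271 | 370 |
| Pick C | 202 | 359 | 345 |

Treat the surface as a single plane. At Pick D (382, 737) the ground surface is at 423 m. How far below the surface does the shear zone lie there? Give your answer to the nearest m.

Two edge vectors: Pick A→Pick B = (26, -203, 29), Pick A→Pick C = (-19, -115, 4).
Normal n = (Pick A→Pick B) × (Pick A→Pick C) = (2523, -655, -6847).
So ∂z/∂E = −n_x/n_z = 0.36848 and ∂z/∂N = −n_y/n_z = −0.09566.
Intercept c from Pick A: 341 − 81.43 + 45.34 = 304.91.
At (382, 737): z_contact = 140.8 − 70.5 + 304.91 = 375.2 m.
Depth below ground = 423 − 375.2 = 48 m.

48 m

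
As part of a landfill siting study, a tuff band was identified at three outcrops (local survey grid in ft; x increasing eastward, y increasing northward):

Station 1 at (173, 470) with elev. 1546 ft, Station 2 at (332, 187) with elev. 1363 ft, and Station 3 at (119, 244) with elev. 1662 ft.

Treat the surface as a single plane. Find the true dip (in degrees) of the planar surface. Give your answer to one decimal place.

Let the plane be z = a·x + b·y + c.
Station 2−Station 1: 159a − 283b = −183;  Station 3−Station 1: −54a − 226b = 116.
Solving gives a = −1.44849, b = −0.16717.
Gradient magnitude |∇z| = √(a² + b²) = √(2.09813 + 0.02795) = 1.45811.
True dip = arctan(1.45811) = 55.6°, dipping toward E (azimuth ≈ 083°).

55.6°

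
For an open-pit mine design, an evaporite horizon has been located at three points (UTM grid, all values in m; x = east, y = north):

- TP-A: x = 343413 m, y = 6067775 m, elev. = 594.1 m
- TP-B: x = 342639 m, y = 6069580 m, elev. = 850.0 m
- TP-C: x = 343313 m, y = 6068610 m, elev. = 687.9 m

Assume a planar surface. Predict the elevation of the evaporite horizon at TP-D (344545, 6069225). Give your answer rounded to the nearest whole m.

Two edge vectors: TP-A→TP-B = (-774, 1805, 255.9), TP-A→TP-C = (-100, 835, 93.8).
Normal n = (TP-A→TP-B) × (TP-A→TP-C) = (-44367.5, 47011.2, -465790).
So ∂z/∂x = −n_x/n_z = −0.09525215 and ∂z/∂y = −n_y/n_z = 0.10092789.
Intercept c from TP-A: 594.1 + 32710.83 − 612407.70 = −579102.78.
At (344545, 6069225): z = −32818.7 + 612554.0 − 579102.78 = 632.6 m.

633 m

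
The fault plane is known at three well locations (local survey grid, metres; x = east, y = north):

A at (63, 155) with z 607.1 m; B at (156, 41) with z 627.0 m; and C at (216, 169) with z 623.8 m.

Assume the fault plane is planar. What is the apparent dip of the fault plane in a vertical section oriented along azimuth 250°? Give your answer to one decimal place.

Let the plane be z = a·x + b·y + c.
B−A: 93a − 114b = 19.9;  C−A: 153a + 14b = 16.7.
Solving gives a = 0.11643, b = −0.07958.
Unit vector along 250° is (sin 250°, cos 250°) = (-0.9397, -0.3420).
Slope in that direction = a·(-0.9397) + b·(-0.3420) = −0.08219.
Apparent dip = arctan|0.08219| = 4.7° (true dip is 8.0°, so apparent ≤ true as expected).

4.7°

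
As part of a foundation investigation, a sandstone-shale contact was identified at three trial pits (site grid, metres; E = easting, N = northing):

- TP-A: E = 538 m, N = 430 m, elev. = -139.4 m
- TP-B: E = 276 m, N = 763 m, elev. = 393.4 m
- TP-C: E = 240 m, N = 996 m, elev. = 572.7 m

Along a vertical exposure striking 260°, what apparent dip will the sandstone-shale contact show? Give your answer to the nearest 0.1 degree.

50.1°

Two edge vectors: TP-A→TP-B = (-262, 333, 532.8), TP-A→TP-C = (-298, 566, 712.1).
Normal n = (TP-A→TP-B) × (TP-A→TP-C) = (-64435.5, 27795.8, -49058).
So ∂z/∂E = −n_x/n_z = −1.31346 and ∂z/∂N = −n_y/n_z = 0.56659.
Unit vector along 260° is (sin 260°, cos 260°) = (-0.9848, -0.1736).
Slope in that direction = a·(-0.9848) + b·(-0.1736) = 1.19511.
Apparent dip = arctan|1.19511| = 50.1° (true dip is 55.0°, so apparent ≤ true as expected).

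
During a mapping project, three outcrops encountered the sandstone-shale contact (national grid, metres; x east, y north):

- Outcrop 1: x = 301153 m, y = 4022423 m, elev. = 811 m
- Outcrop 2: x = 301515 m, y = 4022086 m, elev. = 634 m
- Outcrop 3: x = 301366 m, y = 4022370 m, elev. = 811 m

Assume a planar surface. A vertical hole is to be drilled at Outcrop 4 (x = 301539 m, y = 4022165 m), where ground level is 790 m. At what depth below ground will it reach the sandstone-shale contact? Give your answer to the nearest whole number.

95 m

Let the plane be z = a·x + b·y + c.
Outcrop 2−Outcrop 1: 362a − 337b = −177;  Outcrop 3−Outcrop 1: 213a − 53b = 0.
Solving gives a = 0.17836296, b = 0.71681719.
Then c = 811 − a·301153 − b·4022423 = −2936245.48.
At (301539, 4022165): z_contact = 53783.4 + 2883157.0 − 2936245.48 = 694.9 m.
Depth below ground = 790 − 694.9 = 95 m.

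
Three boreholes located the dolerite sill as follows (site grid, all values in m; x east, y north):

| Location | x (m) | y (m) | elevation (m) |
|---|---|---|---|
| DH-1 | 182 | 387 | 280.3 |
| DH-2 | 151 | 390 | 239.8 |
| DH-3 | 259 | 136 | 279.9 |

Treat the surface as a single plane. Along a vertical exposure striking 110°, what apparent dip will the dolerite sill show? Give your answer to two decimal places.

Let the plane be z = a·x + b·y + c.
DH-2−DH-1: −31a + 3b = −40.5;  DH-3−DH-1: 77a − 251b = −0.4.
Solving gives a = 1.34658, b = 0.41469.
Unit vector along 110° is (sin 110°, cos 110°) = (0.9397, -0.3420).
Slope in that direction = a·(0.9397) + b·(-0.3420) = 1.12354.
Apparent dip = arctan|1.12354| = 48.33° (true dip is 54.6°, so apparent ≤ true as expected).

48.33°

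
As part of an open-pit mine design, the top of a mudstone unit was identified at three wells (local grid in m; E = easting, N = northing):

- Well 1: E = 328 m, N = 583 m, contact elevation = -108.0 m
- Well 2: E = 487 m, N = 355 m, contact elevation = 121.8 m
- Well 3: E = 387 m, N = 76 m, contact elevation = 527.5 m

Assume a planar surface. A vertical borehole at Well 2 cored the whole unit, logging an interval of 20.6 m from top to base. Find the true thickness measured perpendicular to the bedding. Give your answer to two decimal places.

12.15 m

Two edge vectors: Well 1→Well 2 = (159, -228, 229.8), Well 1→Well 3 = (59, -507, 635.5).
Normal n = (Well 1→Well 2) × (Well 1→Well 3) = (-28385.4, -87486.3, -67161).
So ∂z/∂E = −n_x/n_z = −0.42265 and ∂z/∂N = −n_y/n_z = −1.30264.
|∇z| = √(a²+b²) = 1.36949, so dip δ = arctan(1.36949) = 53.86°.
True thickness = vertical thickness × cos δ = 20.6 × cos 53.86° = 12.15 m.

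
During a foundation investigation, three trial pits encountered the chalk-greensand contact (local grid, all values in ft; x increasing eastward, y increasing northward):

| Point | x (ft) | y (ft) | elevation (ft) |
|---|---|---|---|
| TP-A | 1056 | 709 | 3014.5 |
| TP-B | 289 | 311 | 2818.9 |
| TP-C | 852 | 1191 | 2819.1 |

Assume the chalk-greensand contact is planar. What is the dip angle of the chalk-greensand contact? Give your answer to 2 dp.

Two edge vectors: TP-A→TP-B = (-767, -398, -195.6), TP-A→TP-C = (-204, 482, -195.4).
Normal n = (TP-A→TP-B) × (TP-A→TP-C) = (172048.4, -109969.4, -450886).
So ∂z/∂x = −n_x/n_z = 0.38158 and ∂z/∂y = −n_y/n_z = −0.24390.
Gradient magnitude |∇z| = √(a² + b²) = √(0.14560 + 0.05949) = 0.45287.
True dip = arctan(0.45287) = 24.36°, dipping toward WNW (azimuth ≈ 303°).

24.36°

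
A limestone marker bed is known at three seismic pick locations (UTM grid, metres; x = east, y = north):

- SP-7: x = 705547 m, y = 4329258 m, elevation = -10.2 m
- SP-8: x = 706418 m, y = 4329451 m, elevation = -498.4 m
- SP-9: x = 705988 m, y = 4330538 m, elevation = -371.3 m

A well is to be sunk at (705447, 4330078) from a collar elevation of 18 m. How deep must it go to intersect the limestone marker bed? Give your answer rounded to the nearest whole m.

Let the plane be z = a·x + b·y + c.
SP-8−SP-7: 871a + 193b = −488.2;  SP-9−SP-7: 441a + 1280b = −361.1.
Solving gives a = −0.53915468, b = −0.09635374.
Then c = -10.2 − a·705547 − b·4329258 = 797528.96.
At (705447, 4330078): z_contact = −380345.1 − 417219.2 + 797528.96 = -35.3 m.
Depth below ground = 18 − (-35.3) = 53 m.

53 m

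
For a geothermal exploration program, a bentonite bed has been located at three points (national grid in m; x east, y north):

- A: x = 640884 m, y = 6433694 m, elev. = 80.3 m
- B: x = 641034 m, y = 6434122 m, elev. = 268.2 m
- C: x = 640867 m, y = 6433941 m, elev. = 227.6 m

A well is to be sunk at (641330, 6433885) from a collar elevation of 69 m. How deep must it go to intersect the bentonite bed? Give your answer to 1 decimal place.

47.1 m

Let the plane be z = a·x + b·y + c.
B−A: 150a + 428b = 187.9;  C−A: −17a + 247b = 147.3.
Solving gives a = −0.375244777, b = 0.570529712.
Then c = 80.3 − a·640884 − b·6433694 = −3430044.91.
At (641330, 6433885): z_contact = −240655.73 + 3670722.55 − 3430044.91 = 21.91 m.
Depth below ground = 69 − 21.91 = 47.1 m.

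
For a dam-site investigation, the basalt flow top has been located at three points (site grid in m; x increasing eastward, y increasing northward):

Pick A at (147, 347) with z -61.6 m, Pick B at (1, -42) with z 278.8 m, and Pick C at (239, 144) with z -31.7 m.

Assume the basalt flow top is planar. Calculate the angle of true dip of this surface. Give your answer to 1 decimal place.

Two edge vectors: Pick A→Pick B = (-146, -389, 340.4), Pick A→Pick C = (92, -203, 29.9).
Normal n = (Pick A→Pick B) × (Pick A→Pick C) = (57470.1, 35682.2, 65426).
So ∂z/∂x = −n_x/n_z = −0.87840 and ∂z/∂y = −n_y/n_z = −0.54538.
Gradient magnitude |∇z| = √(a² + b²) = √(0.77158 + 0.29744) = 1.03394.
True dip = arctan(1.03394) = 46.0°, dipping toward ENE (azimuth ≈ 058°).

46.0°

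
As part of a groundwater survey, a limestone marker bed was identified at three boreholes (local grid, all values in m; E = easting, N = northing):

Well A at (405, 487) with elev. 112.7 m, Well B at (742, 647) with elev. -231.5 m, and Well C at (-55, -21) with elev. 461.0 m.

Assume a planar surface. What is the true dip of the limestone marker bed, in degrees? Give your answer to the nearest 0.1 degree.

52.2°

Two edge vectors: Well A→Well B = (337, 160, -344.2), Well A→Well C = (-460, -508, 348.3).
Normal n = (Well A→Well B) × (Well A→Well C) = (-119125.6, 40954.9, -97596).
So ∂z/∂E = −n_x/n_z = −1.22060 and ∂z/∂N = −n_y/n_z = 0.41964.
Gradient magnitude |∇z| = √(a² + b²) = √(1.48986 + 0.17610) = 1.29072.
True dip = arctan(1.29072) = 52.2°, dipping toward ESE (azimuth ≈ 109°).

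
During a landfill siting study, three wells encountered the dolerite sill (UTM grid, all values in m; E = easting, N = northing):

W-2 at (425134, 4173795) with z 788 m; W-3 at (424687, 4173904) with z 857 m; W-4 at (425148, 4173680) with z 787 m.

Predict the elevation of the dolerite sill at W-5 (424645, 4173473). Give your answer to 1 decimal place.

Two edge vectors: W-2→W-3 = (-447, 109, 69), W-2→W-4 = (14, -115, -1).
Normal n = (W-2→W-3) × (W-2→W-4) = (7826, 519, 49879).
So ∂z/∂E = −n_x/n_z = −0.156899697 and ∂z/∂N = −n_y/n_z = −0.010405181.
Intercept c from W-2: 788 + 66703.40 + 43429.09 = 110920.49.
At (424645, 4173473): z = −66626.7 − 43425.7 + 110920.49 = 868.1 m.

868.1 m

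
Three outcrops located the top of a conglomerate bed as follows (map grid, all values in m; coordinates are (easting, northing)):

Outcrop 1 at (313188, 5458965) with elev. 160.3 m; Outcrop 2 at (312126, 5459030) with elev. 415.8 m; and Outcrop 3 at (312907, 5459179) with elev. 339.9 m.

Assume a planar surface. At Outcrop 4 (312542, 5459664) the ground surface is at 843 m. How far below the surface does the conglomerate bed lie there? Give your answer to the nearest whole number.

152 m

Two edge vectors: Outcrop 1→Outcrop 2 = (-1062, 65, 255.5), Outcrop 1→Outcrop 3 = (-281, 214, 179.6).
Normal n = (Outcrop 1→Outcrop 2) × (Outcrop 1→Outcrop 3) = (-43003, 118939.7, -209003).
So ∂z/∂E = −n_x/n_z = −0.20575303 and ∂z/∂N = −n_y/n_z = 0.56908131.
Intercept c from Outcrop 1: 160.3 + 64439.38 − 3106594.93 = −3041995.25.
At (312542, 5459664): z_contact = −64306.5 + 3106992.7 − 3041995.25 = 691.0 m.
Depth below ground = 843 − 691.0 = 152 m.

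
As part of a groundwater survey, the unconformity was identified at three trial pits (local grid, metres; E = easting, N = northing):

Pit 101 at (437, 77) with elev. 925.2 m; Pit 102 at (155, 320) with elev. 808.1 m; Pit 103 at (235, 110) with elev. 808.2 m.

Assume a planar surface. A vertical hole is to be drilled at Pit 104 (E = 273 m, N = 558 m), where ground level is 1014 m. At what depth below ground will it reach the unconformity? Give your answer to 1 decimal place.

Let the plane be z = a·E + b·N + c.
Pit 102−Pit 101: −282a + 243b = −117.1;  Pit 103−Pit 101: −202a + 33b = −117.
Solving gives a = 0.61756, b = 0.23479.
Then c = 925.2 − a·437 − b·77 = 637.25.
At (273, 558): z_contact = 168.59 + 131.01 + 637.25 = 936.85 m.
Depth below ground = 1014 − 936.85 = 77.1 m.

77.1 m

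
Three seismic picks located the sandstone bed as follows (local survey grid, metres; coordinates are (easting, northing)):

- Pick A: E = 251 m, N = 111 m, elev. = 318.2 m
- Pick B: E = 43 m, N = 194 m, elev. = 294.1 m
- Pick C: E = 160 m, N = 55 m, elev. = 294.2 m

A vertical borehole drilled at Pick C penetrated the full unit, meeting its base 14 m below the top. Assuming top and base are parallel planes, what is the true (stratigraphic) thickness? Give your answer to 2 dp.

Two edge vectors: Pick A→Pick B = (-208, 83, -24.1), Pick A→Pick C = (-91, -56, -24).
Normal n = (Pick A→Pick B) × (Pick A→Pick C) = (-3341.6, -2798.9, 19201).
So ∂z/∂E = −n_x/n_z = 0.17403 and ∂z/∂N = −n_y/n_z = 0.14577.
|∇z| = √(a²+b²) = 0.22701, so dip δ = arctan(0.22701) = 12.79°.
True thickness = vertical thickness × cos δ = 14 × cos 12.79° = 13.65 m.

13.65 m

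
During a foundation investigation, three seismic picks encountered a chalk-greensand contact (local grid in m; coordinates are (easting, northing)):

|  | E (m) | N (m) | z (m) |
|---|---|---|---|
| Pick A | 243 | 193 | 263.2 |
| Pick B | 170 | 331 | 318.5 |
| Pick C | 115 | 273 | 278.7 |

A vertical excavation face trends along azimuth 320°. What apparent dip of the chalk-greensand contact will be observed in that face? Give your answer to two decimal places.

Let the plane be z = a·E + b·N + c.
Pick B−Pick A: −73a + 138b = 55.3;  Pick C−Pick A: −128a + 80b = 15.5.
Solving gives a = 0.19325, b = 0.50295.
Unit vector along 320° is (sin 320°, cos 320°) = (-0.6428, 0.7660).
Slope in that direction = a·(-0.6428) + b·(0.7660) = 0.26106.
Apparent dip = arctan|0.26106| = 14.63° (true dip is 28.3°, so apparent ≤ true as expected).

14.63°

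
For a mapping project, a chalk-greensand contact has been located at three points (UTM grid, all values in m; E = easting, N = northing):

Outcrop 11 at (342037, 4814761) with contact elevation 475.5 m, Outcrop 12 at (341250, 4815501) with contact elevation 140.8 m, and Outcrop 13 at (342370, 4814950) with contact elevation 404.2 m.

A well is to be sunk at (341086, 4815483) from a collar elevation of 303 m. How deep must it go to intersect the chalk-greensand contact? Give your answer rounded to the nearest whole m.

159 m

Two edge vectors: Outcrop 11→Outcrop 12 = (-787, 740, -334.7), Outcrop 11→Outcrop 13 = (333, 189, -71.3).
Normal n = (Outcrop 11→Outcrop 12) × (Outcrop 11→Outcrop 13) = (10496.3, -167568.2, -395163).
So ∂z/∂E = −n_x/n_z = 0.02656195 and ∂z/∂N = −n_y/n_z = −0.42404830.
Intercept c from Outcrop 11: 475.5 − 9085.17 + 2041691.24 = 2033081.57.
At (341086, 4815483): z_contact = 9059.9 − 2041997.4 + 2033081.57 = 144.1 m.
Depth below ground = 303 − 144.1 = 159 m.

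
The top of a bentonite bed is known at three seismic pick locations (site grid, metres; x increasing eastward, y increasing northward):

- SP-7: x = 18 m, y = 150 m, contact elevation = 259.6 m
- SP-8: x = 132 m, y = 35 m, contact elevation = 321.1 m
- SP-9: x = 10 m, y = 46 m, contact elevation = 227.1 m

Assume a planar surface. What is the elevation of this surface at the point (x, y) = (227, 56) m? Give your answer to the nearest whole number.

Let the plane be z = a·x + b·y + c.
SP-8−SP-7: 114a − 115b = 61.5;  SP-9−SP-7: −8a − 104b = −32.5.
Solving gives a = 0.79317, b = 0.25149.
Then c = 259.6 − a·18 − b·150 = 207.60.
At (227, 56): z = 180.0 + 14.1 + 207.60 = 401.7 m.

402 m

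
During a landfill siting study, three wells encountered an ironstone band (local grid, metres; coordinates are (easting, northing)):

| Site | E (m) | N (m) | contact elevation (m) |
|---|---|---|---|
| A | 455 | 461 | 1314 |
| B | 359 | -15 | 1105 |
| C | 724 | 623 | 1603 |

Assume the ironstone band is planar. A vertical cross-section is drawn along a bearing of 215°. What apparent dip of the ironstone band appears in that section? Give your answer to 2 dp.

Let the plane be z = a·E + b·N + c.
B−A: −96a − 476b = −209;  C−A: 269a + 162b = 289.
Solving gives a = 0.92190, b = 0.25315.
Unit vector along 215° is (sin 215°, cos 215°) = (-0.5736, -0.8192).
Slope in that direction = a·(-0.5736) + b·(-0.8192) = −0.73614.
Apparent dip = arctan|0.73614| = 36.36° (true dip is 43.7°, so apparent ≤ true as expected).

36.36°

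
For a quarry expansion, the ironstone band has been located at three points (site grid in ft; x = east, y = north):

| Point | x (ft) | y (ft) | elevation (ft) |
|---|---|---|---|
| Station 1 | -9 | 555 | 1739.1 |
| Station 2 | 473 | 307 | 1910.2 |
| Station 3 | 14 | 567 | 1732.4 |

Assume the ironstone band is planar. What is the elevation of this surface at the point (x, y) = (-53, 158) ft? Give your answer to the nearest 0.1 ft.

1985.2 ft

Two edge vectors: Station 1→Station 2 = (482, -248, 171.1), Station 1→Station 3 = (23, 12, -6.7).
Normal n = (Station 1→Station 2) × (Station 1→Station 3) = (-391.6, 7164.7, 11488).
So ∂z/∂x = −n_x/n_z = 0.03409 and ∂z/∂y = −n_y/n_z = −0.62367.
Intercept c from Station 1: 1739.1 + 0.31 + 346.14 = 2085.54.
At (-53, 158): z = −1.8 − 98.5 + 2085.54 = 1985.2 ft.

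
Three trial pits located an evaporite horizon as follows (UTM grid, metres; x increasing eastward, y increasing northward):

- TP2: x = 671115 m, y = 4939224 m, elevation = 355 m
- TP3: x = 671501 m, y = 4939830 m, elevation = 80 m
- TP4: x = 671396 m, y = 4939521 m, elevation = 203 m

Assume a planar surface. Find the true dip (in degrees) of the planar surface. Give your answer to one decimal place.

Let the plane be z = a·x + b·y + c.
TP3−TP2: 386a + 606b = −275;  TP4−TP2: 281a + 297b = −152.
Solving gives a = −0.18757, b = −0.33432.
Gradient magnitude |∇z| = √(a² + b²) = √(0.03518 + 0.11177) = 0.38334.
True dip = arctan(0.38334) = 21.0°, dipping toward NNE (azimuth ≈ 029°).

21.0°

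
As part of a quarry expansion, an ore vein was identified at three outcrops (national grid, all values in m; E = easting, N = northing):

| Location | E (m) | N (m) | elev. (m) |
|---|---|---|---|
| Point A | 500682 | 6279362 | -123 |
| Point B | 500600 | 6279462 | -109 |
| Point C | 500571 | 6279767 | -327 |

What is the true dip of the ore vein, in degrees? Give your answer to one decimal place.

55.2°

Two edge vectors: Point A→Point B = (-82, 100, 14), Point A→Point C = (-111, 405, -204).
Normal n = (Point A→Point B) × (Point A→Point C) = (-26070, -18282, -22110).
So ∂z/∂E = −n_x/n_z = −1.17910 and ∂z/∂N = −n_y/n_z = −0.82687.
Gradient magnitude |∇z| = √(a² + b²) = √(1.39029 + 0.68371) = 1.44014.
True dip = arctan(1.44014) = 55.2°, dipping toward NE (azimuth ≈ 055°).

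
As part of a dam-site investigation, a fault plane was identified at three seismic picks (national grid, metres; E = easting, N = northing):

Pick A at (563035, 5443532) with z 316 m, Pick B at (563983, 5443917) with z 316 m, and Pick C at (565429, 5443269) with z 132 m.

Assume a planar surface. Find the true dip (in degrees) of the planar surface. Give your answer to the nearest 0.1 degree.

9.1°

Let the plane be z = a·E + b·N + c.
Pick B−Pick A: 948a + 385b = 0;  Pick C−Pick A: 2394a − 263b = −184.
Solving gives a = −0.06049, b = 0.14896.
Gradient magnitude |∇z| = √(a² + b²) = √(0.00366 + 0.02219) = 0.16077.
True dip = arctan(0.16077) = 9.1°, dipping toward SSE (azimuth ≈ 158°).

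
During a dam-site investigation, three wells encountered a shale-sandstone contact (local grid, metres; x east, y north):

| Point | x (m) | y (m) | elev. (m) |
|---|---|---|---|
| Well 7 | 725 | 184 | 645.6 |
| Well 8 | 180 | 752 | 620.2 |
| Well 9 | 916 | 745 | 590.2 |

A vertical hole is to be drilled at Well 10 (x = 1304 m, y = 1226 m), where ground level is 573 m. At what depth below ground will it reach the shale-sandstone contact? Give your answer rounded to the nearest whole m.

40 m

Let the plane be z = a·x + b·y + c.
Well 8−Well 7: −545a + 568b = −25.4;  Well 9−Well 7: 191a + 561b = −55.4.
Solving gives a = −0.04157, b = −0.08460.
Then c = 645.6 − a·725 − b·184 = 691.30.
At (1304, 1226): z_contact = −54.2 − 103.7 + 691.30 = 533.4 m.
Depth below ground = 573 − 533.4 = 40 m.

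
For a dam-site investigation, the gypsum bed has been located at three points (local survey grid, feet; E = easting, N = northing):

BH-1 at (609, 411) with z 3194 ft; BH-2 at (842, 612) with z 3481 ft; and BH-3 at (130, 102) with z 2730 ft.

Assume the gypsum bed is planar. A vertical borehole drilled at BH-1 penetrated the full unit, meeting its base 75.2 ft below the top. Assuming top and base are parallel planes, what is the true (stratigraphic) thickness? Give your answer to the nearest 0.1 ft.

47.6 ft

Let the plane be z = a·E + b·N + c.
BH-2−BH-1: 233a + 201b = 287;  BH-3−BH-1: −479a − 309b = −464.
Solving gives a = 0.18866, b = 1.20917.
|∇z| = √(a²+b²) = 1.22380, so dip δ = arctan(1.22380) = 50.75°.
True thickness = vertical thickness × cos δ = 75.2 × cos 50.75° = 47.6 ft.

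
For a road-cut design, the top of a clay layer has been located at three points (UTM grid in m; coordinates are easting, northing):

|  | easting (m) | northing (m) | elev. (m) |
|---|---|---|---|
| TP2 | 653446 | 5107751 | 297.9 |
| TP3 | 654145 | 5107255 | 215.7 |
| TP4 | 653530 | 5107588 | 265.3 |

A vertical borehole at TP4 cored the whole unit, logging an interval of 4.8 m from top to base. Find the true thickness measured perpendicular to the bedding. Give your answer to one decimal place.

Two edge vectors: TP2→TP3 = (699, -496, -82.2), TP2→TP4 = (84, -163, -32.6).
Normal n = (TP2→TP3) × (TP2→TP4) = (2771, 15882.6, -72273).
So ∂z/∂easting = −n_x/n_z = 0.03834 and ∂z/∂northing = −n_y/n_z = 0.21976.
|∇z| = √(a²+b²) = 0.22308, so dip δ = arctan(0.22308) = 12.58°.
True thickness = vertical thickness × cos δ = 4.8 × cos 12.58° = 4.7 m.

4.7 m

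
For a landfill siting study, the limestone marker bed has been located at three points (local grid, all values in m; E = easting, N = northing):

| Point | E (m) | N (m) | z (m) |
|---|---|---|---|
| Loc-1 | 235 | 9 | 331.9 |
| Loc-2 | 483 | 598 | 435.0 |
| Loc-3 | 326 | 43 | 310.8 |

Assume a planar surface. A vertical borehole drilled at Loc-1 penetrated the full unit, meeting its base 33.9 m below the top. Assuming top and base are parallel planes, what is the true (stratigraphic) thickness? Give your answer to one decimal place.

Let the plane be z = a·E + b·N + c.
Loc-2−Loc-1: 248a + 589b = 103.1;  Loc-3−Loc-1: 91a + 34b = −21.1.
Solving gives a = −0.35276, b = 0.32357.
|∇z| = √(a²+b²) = 0.47869, so dip δ = arctan(0.47869) = 25.58°.
True thickness = vertical thickness × cos δ = 33.9 × cos 25.58° = 30.6 m.

30.6 m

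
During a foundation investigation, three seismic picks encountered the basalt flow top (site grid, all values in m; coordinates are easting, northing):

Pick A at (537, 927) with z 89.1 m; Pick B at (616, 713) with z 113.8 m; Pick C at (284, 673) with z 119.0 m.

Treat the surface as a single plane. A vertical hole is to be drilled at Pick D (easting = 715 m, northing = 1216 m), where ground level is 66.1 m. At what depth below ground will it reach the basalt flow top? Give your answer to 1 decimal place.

10.8 m

Two edge vectors: Pick A→Pick B = (79, -214, 24.7), Pick A→Pick C = (-253, -254, 29.9).
Normal n = (Pick A→Pick B) × (Pick A→Pick C) = (-124.8, -8611.2, -74208).
So ∂z/∂easting = −n_x/n_z = −0.001682 and ∂z/∂northing = −n_y/n_z = −0.116041.
Intercept c from Pick A: 89.1 + 0.90 + 107.57 = 197.57.
At (715, 1216): z_contact = −1.20 − 141.11 + 197.57 = 55.26 m.
Depth below ground = 66.1 − 55.26 = 10.8 m.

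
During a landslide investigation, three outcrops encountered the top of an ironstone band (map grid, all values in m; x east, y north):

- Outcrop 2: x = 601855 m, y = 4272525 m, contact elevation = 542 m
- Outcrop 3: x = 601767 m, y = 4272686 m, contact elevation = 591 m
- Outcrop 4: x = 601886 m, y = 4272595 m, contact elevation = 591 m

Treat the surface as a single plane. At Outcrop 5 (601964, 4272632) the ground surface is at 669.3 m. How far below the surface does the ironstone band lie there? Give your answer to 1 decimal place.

Two edge vectors: Outcrop 2→Outcrop 3 = (-88, 161, 49), Outcrop 2→Outcrop 4 = (31, 70, 49).
Normal n = (Outcrop 2→Outcrop 3) × (Outcrop 2→Outcrop 4) = (4459, 5831, -11151).
So ∂z/∂x = −n_x/n_z = 0.399874451 and ∂z/∂y = −n_y/n_z = 0.522912743.
Intercept c from Outcrop 2: 542 − 240666.44 − 2234157.77 = −2474282.21.
At (601964, 4272632): z_contact = 240710.02 + 2234213.72 − 2474282.21 = 641.54 m.
Depth below ground = 669.3 − 641.54 = 27.8 m.

27.8 m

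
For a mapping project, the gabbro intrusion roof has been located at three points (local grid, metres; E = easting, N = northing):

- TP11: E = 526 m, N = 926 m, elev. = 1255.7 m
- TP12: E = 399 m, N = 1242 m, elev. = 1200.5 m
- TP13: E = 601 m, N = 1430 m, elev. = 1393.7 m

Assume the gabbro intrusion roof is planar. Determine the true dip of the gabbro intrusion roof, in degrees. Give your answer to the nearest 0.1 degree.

39.6°

Two edge vectors: TP11→TP12 = (-127, 316, -55.2), TP11→TP13 = (75, 504, 138).
Normal n = (TP11→TP12) × (TP11→TP13) = (71428.8, 13386, -87708).
So ∂z/∂E = −n_x/n_z = 0.81439 and ∂z/∂N = −n_y/n_z = 0.15262.
Gradient magnitude |∇z| = √(a² + b²) = √(0.66324 + 0.02329) = 0.82857.
True dip = arctan(0.82857) = 39.6°, dipping toward W (azimuth ≈ 259°).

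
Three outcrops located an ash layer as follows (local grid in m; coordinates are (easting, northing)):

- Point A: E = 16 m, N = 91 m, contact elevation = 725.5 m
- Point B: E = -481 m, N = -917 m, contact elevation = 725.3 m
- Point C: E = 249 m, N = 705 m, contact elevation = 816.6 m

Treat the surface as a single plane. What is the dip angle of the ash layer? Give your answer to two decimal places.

Two edge vectors: Point A→Point B = (-497, -1008, -0.2), Point A→Point C = (233, 614, 91.1).
Normal n = (Point A→Point B) × (Point A→Point C) = (-91706, 45230.1, -70294).
So ∂z/∂E = −n_x/n_z = −1.30461 and ∂z/∂N = −n_y/n_z = 0.64344.
Gradient magnitude |∇z| = √(a² + b²) = √(1.70200 + 0.41402) = 1.45465.
True dip = arctan(1.45465) = 55.49°, dipping toward ESE (azimuth ≈ 116°).

55.49°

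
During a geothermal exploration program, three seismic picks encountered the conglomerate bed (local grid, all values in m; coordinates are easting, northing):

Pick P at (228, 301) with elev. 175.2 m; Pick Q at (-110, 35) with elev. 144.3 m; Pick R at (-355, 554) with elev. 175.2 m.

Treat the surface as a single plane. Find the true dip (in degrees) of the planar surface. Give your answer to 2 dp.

4.67°

Let the plane be z = a·easting + b·northing + c.
Pick Q−Pick P: −338a − 266b = −30.9;  Pick R−Pick P: −583a + 253b = 0.
Solving gives a = 0.03249, b = 0.07488.
Gradient magnitude |∇z| = √(a² + b²) = √(0.00106 + 0.00561) = 0.08162.
True dip = arctan(0.08162) = 4.67°, dipping toward SSW (azimuth ≈ 203°).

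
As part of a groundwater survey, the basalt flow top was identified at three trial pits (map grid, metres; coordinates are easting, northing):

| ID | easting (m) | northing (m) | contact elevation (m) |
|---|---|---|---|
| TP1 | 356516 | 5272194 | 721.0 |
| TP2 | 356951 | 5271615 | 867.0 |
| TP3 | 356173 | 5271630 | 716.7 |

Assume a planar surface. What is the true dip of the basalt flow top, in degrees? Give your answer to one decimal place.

Two edge vectors: TP1→TP2 = (435, -579, 146), TP1→TP3 = (-343, -564, -4.3).
Normal n = (TP1→TP2) × (TP1→TP3) = (84833.7, -48207.5, -443937).
So ∂z/∂easting = −n_x/n_z = 0.19109 and ∂z/∂northing = −n_y/n_z = −0.10859.
Gradient magnitude |∇z| = √(a² + b²) = √(0.03652 + 0.01179) = 0.21979.
True dip = arctan(0.21979) = 12.4°, dipping toward WNW (azimuth ≈ 300°).

12.4°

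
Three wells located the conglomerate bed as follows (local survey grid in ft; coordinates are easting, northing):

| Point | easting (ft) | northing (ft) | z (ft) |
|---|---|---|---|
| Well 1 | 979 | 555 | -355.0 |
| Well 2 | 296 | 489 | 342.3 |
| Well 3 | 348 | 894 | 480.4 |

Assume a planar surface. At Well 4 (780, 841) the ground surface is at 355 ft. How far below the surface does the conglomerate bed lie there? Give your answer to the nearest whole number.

Let the plane be z = a·easting + b·northing + c.
Well 2−Well 1: −683a − 66b = 697.3;  Well 3−Well 1: −631a + 339b = 835.4.
Solving gives a = −1.06713, b = 0.47800.
Then c = -355 − a·979 − b·555 = 424.43.
At (780, 841): z_contact = −832.4 + 402.0 + 424.43 = -5.9 ft.
Depth below ground = 355 − (-5.9) = 361 ft.

361 ft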